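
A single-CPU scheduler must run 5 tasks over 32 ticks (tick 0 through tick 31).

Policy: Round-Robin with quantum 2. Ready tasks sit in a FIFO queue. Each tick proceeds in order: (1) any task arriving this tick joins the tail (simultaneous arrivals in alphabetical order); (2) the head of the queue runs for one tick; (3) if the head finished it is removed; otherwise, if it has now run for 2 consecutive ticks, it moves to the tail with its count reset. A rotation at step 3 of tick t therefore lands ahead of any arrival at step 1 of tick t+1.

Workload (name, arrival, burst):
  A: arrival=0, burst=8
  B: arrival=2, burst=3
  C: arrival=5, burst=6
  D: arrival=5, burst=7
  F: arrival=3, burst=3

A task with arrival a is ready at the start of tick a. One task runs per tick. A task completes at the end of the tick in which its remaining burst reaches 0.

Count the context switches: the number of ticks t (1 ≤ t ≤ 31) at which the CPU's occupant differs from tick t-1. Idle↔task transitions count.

context switches = 13

t=0: queue=[A] q_used=0 → run A
t=1: queue=[A] q_used=1 → run A
t=2: queue=[A,B] q_used=0 → run A
t=3: queue=[A,B,F] q_used=1 → run A
t=4: queue=[B,F,A] q_used=0 → run B
t=5: queue=[B,F,A,C,D] q_used=1 → run B
t=6: queue=[F,A,C,D,B] q_used=0 → run F
t=7: queue=[F,A,C,D,B] q_used=1 → run F
t=8: queue=[A,C,D,B,F] q_used=0 → run A
t=9: queue=[A,C,D,B,F] q_used=1 → run A
t=10: queue=[C,D,B,F,A] q_used=0 → run C
t=11: queue=[C,D,B,F,A] q_used=1 → run C
t=12: queue=[D,B,F,A,C] q_used=0 → run D
t=13: queue=[D,B,F,A,C] q_used=1 → run D
t=14: queue=[B,F,A,C,D] q_used=0 → run B
t=15: queue=[F,A,C,D] q_used=0 → run F
t=16: queue=[A,C,D] q_used=0 → run A
t=17: queue=[A,C,D] q_used=1 → run A
t=18: queue=[C,D] q_used=0 → run C
t=19: queue=[C,D] q_used=1 → run C
t=20: queue=[D,C] q_used=0 → run D
t=21: queue=[D,C] q_used=1 → run D
t=22: queue=[C,D] q_used=0 → run C
t=23: queue=[C,D] q_used=1 → run C
t=24: queue=[D] q_used=0 → run D
t=25: queue=[D] q_used=1 → run D
t=26: queue=[D] q_used=0 → run D
t=27: (idle)
t=28: (idle)
t=29: (idle)
t=30: (idle)
t=31: (idle)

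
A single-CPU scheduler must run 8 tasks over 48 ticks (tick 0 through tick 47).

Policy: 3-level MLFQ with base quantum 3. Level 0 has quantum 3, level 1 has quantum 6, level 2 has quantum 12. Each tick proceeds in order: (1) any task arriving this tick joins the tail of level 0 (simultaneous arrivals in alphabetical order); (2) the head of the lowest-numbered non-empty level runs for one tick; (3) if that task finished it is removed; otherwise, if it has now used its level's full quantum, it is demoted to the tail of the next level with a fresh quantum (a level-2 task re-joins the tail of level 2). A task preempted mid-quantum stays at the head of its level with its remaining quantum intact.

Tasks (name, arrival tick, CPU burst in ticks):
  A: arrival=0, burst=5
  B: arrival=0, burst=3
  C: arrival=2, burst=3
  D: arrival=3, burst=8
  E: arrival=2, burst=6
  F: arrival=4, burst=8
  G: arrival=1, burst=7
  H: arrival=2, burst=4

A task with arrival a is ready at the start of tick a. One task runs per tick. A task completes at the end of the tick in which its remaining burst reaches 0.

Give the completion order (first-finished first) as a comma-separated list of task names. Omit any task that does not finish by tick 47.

completion order = B, C, A, G, E, H, D, F

t=0: L0/L1/L2 = AB/-/- → run A
t=1: L0/L1/L2 = ABG/-/- → run A
t=2: L0/L1/L2 = ABGCEH/-/- → run A
t=3: L0/L1/L2 = BGCEHD/A/- → run B
t=4: L0/L1/L2 = BGCEHDF/A/- → run B
t=5: L0/L1/L2 = BGCEHDF/A/- → run B
t=6: L0/L1/L2 = GCEHDF/A/- → run G
t=7: L0/L1/L2 = GCEHDF/A/- → run G
t=8: L0/L1/L2 = GCEHDF/A/- → run G
t=9: L0/L1/L2 = CEHDF/AG/- → run C
t=10: L0/L1/L2 = CEHDF/AG/- → run C
t=11: L0/L1/L2 = CEHDF/AG/- → run C
t=12: L0/L1/L2 = EHDF/AG/- → run E
t=13: L0/L1/L2 = EHDF/AG/- → run E
t=14: L0/L1/L2 = EHDF/AG/- → run E
t=15: L0/L1/L2 = HDF/AGE/- → run H
t=16: L0/L1/L2 = HDF/AGE/- → run H
t=17: L0/L1/L2 = HDF/AGE/- → run H
t=18: L0/L1/L2 = DF/AGEH/- → run D
t=19: L0/L1/L2 = DF/AGEH/- → run D
t=20: L0/L1/L2 = DF/AGEH/- → run D
t=21: L0/L1/L2 = F/AGEHD/- → run F
t=22: L0/L1/L2 = F/AGEHD/- → run F
t=23: L0/L1/L2 = F/AGEHD/- → run F
t=24: L0/L1/L2 = -/AGEHDF/- → run A
t=25: L0/L1/L2 = -/AGEHDF/- → run A
t=26: L0/L1/L2 = -/GEHDF/- → run G
t=27: L0/L1/L2 = -/GEHDF/- → run G
t=28: L0/L1/L2 = -/GEHDF/- → run G
t=29: L0/L1/L2 = -/GEHDF/- → run G
t=30: L0/L1/L2 = -/EHDF/- → run E
t=31: L0/L1/L2 = -/EHDF/- → run E
t=32: L0/L1/L2 = -/EHDF/- → run E
t=33: L0/L1/L2 = -/HDF/- → run H
t=34: L0/L1/L2 = -/DF/- → run D
t=35: L0/L1/L2 = -/DF/- → run D
t=36: L0/L1/L2 = -/DF/- → run D
t=37: L0/L1/L2 = -/DF/- → run D
t=38: L0/L1/L2 = -/DF/- → run D
t=39: L0/L1/L2 = -/F/- → run F
t=40: L0/L1/L2 = -/F/- → run F
t=41: L0/L1/L2 = -/F/- → run F
t=42: L0/L1/L2 = -/F/- → run F
t=43: L0/L1/L2 = -/F/- → run F
t=44: (idle)
t=45: (idle)
t=46: (idle)
t=47: (idle)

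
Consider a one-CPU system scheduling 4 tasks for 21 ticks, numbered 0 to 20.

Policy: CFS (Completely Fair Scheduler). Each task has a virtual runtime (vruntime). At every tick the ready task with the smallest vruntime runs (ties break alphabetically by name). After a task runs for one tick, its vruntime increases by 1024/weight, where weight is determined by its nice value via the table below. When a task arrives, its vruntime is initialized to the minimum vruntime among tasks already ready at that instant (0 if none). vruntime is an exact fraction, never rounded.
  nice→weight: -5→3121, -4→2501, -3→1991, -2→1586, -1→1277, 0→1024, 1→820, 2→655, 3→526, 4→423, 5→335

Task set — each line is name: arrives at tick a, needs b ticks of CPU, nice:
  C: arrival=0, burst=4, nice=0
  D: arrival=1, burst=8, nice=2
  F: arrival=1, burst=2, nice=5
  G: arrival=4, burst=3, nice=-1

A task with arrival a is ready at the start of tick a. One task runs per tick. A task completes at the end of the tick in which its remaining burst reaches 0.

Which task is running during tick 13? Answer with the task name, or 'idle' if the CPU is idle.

running at tick 13 = D

t=0: vr[C=0] → run C
t=1: vr[C=1 D=1 F=1] → run C
t=2: vr[C=2 D=1 F=1] → run D
t=3: vr[C=2 D=1679/655 F=1] → run F
t=4: vr[C=2 D=1679/655 F=1359/335 G=2] → run C
t=5: vr[C=3 D=1679/655 F=1359/335 G=2] → run G
t=6: vr[C=3 D=1679/655 F=1359/335 G=3578/1277] → run D
t=7: vr[C=3 D=2703/655 F=1359/335 G=3578/1277] → run G
t=8: vr[C=3 D=2703/655 F=1359/335 G=4602/1277] → run C
t=9: vr[D=2703/655 F=1359/335 G=4602/1277] → run G
t=10: vr[D=2703/655 F=1359/335] → run F
t=11: vr[D=2703/655] → run D
t=12: vr[D=3727/655] → run D
t=13: vr[D=4751/655] → run D
t=14: vr[D=1155/131] → run D
t=15: vr[D=6799/655] → run D
t=16: vr[D=7823/655] → run D
t=17: (idle)
t=18: (idle)
t=19: (idle)
t=20: (idle)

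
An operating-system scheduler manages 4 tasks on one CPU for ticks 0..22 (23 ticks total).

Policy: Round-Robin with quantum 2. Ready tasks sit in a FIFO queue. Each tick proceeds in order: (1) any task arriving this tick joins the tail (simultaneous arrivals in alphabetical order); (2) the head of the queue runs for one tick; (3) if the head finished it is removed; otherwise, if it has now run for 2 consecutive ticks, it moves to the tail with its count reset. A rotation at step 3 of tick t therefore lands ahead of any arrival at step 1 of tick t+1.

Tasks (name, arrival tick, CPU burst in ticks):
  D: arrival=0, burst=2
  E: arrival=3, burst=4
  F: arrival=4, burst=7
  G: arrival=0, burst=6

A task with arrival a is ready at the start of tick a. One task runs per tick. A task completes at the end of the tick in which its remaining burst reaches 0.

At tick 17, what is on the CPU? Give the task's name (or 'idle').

t=0: queue=[D,G] q_used=0 → run D
t=1: queue=[D,G] q_used=1 → run D
t=2: queue=[G] q_used=0 → run G
t=3: queue=[G,E] q_used=1 → run G
t=4: queue=[E,G,F] q_used=0 → run E
t=5: queue=[E,G,F] q_used=1 → run E
t=6: queue=[G,F,E] q_used=0 → run G
t=7: queue=[G,F,E] q_used=1 → run G
t=8: queue=[F,E,G] q_used=0 → run F
t=9: queue=[F,E,G] q_used=1 → run F
t=10: queue=[E,G,F] q_used=0 → run E
t=11: queue=[E,G,F] q_used=1 → run E
t=12: queue=[G,F] q_used=0 → run G
t=13: queue=[G,F] q_used=1 → run G
t=14: queue=[F] q_used=0 → run F
t=15: queue=[F] q_used=1 → run F
t=16: queue=[F] q_used=0 → run F
t=17: queue=[F] q_used=1 → run F
t=18: queue=[F] q_used=0 → run F
t=19: (idle)
t=20: (idle)
t=21: (idle)
t=22: (idle)

running at tick 17 = F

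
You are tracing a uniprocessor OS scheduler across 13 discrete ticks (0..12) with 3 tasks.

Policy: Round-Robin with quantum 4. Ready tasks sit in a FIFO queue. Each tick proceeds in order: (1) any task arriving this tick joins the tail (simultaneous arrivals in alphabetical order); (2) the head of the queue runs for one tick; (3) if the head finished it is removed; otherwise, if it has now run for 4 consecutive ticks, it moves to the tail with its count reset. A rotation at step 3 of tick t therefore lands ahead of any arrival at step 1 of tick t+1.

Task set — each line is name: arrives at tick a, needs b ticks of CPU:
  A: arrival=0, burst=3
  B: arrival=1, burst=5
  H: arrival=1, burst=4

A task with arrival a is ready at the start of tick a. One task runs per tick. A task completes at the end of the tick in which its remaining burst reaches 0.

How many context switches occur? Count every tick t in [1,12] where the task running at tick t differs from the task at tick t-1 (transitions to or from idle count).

context switches = 4

t=0: queue=[A] q_used=0 → run A
t=1: queue=[A,B,H] q_used=1 → run A
t=2: queue=[A,B,H] q_used=2 → run A
t=3: queue=[B,H] q_used=0 → run B
t=4: queue=[B,H] q_used=1 → run B
t=5: queue=[B,H] q_used=2 → run B
t=6: queue=[B,H] q_used=3 → run B
t=7: queue=[H,B] q_used=0 → run H
t=8: queue=[H,B] q_used=1 → run H
t=9: queue=[H,B] q_used=2 → run H
t=10: queue=[H,B] q_used=3 → run H
t=11: queue=[B] q_used=0 → run B
t=12: (idle)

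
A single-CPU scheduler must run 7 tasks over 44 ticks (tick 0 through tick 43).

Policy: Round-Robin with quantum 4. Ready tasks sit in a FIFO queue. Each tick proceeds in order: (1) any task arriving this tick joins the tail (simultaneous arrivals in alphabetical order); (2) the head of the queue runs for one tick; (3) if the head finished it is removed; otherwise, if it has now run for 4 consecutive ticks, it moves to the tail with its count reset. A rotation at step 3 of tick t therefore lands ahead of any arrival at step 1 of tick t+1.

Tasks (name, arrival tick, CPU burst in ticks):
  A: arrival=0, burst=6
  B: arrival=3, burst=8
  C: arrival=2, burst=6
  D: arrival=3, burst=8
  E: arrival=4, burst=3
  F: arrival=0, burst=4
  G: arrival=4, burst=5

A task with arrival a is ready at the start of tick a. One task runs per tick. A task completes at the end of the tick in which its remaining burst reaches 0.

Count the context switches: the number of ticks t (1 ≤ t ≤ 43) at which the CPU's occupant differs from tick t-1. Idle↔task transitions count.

t=0: queue=[A,F] q_used=0 → run A
t=1: queue=[A,F] q_used=1 → run A
t=2: queue=[A,F,C] q_used=2 → run A
t=3: queue=[A,F,C,B,D] q_used=3 → run A
t=4: queue=[F,C,B,D,A,E,G] q_used=0 → run F
t=5: queue=[F,C,B,D,A,E,G] q_used=1 → run F
t=6: queue=[F,C,B,D,A,E,G] q_used=2 → run F
t=7: queue=[F,C,B,D,A,E,G] q_used=3 → run F
t=8: queue=[C,B,D,A,E,G] q_used=0 → run C
t=9: queue=[C,B,D,A,E,G] q_used=1 → run C
t=10: queue=[C,B,D,A,E,G] q_used=2 → run C
t=11: queue=[C,B,D,A,E,G] q_used=3 → run C
t=12: queue=[B,D,A,E,G,C] q_used=0 → run B
t=13: queue=[B,D,A,E,G,C] q_used=1 → run B
t=14: queue=[B,D,A,E,G,C] q_used=2 → run B
t=15: queue=[B,D,A,E,G,C] q_used=3 → run B
t=16: queue=[D,A,E,G,C,B] q_used=0 → run D
t=17: queue=[D,A,E,G,C,B] q_used=1 → run D
t=18: queue=[D,A,E,G,C,B] q_used=2 → run D
t=19: queue=[D,A,E,G,C,B] q_used=3 → run D
t=20: queue=[A,E,G,C,B,D] q_used=0 → run A
t=21: queue=[A,E,G,C,B,D] q_used=1 → run A
t=22: queue=[E,G,C,B,D] q_used=0 → run E
t=23: queue=[E,G,C,B,D] q_used=1 → run E
t=24: queue=[E,G,C,B,D] q_used=2 → run E
t=25: queue=[G,C,B,D] q_used=0 → run G
t=26: queue=[G,C,B,D] q_used=1 → run G
t=27: queue=[G,C,B,D] q_used=2 → run G
t=28: queue=[G,C,B,D] q_used=3 → run G
t=29: queue=[C,B,D,G] q_used=0 → run C
t=30: queue=[C,B,D,G] q_used=1 → run C
t=31: queue=[B,D,G] q_used=0 → run B
t=32: queue=[B,D,G] q_used=1 → run B
t=33: queue=[B,D,G] q_used=2 → run B
t=34: queue=[B,D,G] q_used=3 → run B
t=35: queue=[D,G] q_used=0 → run D
t=36: queue=[D,G] q_used=1 → run D
t=37: queue=[D,G] q_used=2 → run D
t=38: queue=[D,G] q_used=3 → run D
t=39: queue=[G] q_used=0 → run G
t=40: (idle)
t=41: (idle)
t=42: (idle)
t=43: (idle)

context switches = 12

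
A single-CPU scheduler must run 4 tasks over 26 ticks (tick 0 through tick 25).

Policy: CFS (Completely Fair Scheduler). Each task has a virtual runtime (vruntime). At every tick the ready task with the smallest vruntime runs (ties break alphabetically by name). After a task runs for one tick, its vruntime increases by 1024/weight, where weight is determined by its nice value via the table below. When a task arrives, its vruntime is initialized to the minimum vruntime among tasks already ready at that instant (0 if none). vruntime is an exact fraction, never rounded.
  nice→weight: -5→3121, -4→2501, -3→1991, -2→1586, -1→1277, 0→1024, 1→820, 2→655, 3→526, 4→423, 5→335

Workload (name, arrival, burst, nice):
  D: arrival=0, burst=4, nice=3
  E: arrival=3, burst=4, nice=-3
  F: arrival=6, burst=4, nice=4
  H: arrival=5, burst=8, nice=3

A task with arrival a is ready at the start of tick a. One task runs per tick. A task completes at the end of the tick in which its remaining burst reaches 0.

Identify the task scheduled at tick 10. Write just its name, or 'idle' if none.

running at tick 10 = H

t=0: vr[D=0] → run D
t=1: vr[D=512/263] → run D
t=2: vr[D=1024/263] → run D
t=3: vr[D=1536/263 E=1536/263] → run D
t=4: vr[E=1536/263] → run E
t=5: vr[E=3327488/523633 H=3327488/523633] → run E
t=6: vr[E=3596800/523633 F=3327488/523633 H=3327488/523633] → run F
t=7: vr[E=3596800/523633 F=1943727616/221496759 H=3327488/523633] → run H
t=8: vr[E=3596800/523633 F=1943727616/221496759 H=4346880/523633] → run E
t=9: vr[E=3866112/523633 F=1943727616/221496759 H=4346880/523633] → run E
t=10: vr[F=1943727616/221496759 H=4346880/523633] → run H
t=11: vr[F=1943727616/221496759 H=5366272/523633] → run F
t=12: vr[F=2479927808/221496759 H=5366272/523633] → run H
t=13: vr[F=2479927808/221496759 H=6385664/523633] → run F
t=14: vr[F=1005376000/73832253 H=6385664/523633] → run H
t=15: vr[F=1005376000/73832253 H=7405056/523633] → run F
t=16: vr[H=7405056/523633] → run H
t=17: vr[H=8424448/523633] → run H
t=18: vr[H=9443840/523633] → run H
t=19: vr[H=10463232/523633] → run H
t=20: (idle)
t=21: (idle)
t=22: (idle)
t=23: (idle)
t=24: (idle)
t=25: (idle)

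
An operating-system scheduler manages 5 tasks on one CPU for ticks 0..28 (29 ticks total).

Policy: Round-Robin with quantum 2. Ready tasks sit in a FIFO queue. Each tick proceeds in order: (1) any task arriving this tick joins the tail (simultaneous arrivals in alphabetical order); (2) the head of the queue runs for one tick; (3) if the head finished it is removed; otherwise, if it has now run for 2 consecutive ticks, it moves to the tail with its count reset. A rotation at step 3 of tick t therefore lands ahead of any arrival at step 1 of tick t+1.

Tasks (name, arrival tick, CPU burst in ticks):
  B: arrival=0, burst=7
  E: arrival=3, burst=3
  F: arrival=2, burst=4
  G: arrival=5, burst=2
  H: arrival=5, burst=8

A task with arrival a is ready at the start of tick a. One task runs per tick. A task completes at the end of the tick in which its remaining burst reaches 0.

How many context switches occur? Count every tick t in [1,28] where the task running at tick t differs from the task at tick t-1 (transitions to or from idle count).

t=0: queue=[B] q_used=0 → run B
t=1: queue=[B] q_used=1 → run B
t=2: queue=[B,F] q_used=0 → run B
t=3: queue=[B,F,E] q_used=1 → run B
t=4: queue=[F,E,B] q_used=0 → run F
t=5: queue=[F,E,B,G,H] q_used=1 → run F
t=6: queue=[E,B,G,H,F] q_used=0 → run E
t=7: queue=[E,B,G,H,F] q_used=1 → run E
t=8: queue=[B,G,H,F,E] q_used=0 → run B
t=9: queue=[B,G,H,F,E] q_used=1 → run B
t=10: queue=[G,H,F,E,B] q_used=0 → run G
t=11: queue=[G,H,F,E,B] q_used=1 → run G
t=12: queue=[H,F,E,B] q_used=0 → run H
t=13: queue=[H,F,E,B] q_used=1 → run H
t=14: queue=[F,E,B,H] q_used=0 → run F
t=15: queue=[F,E,B,H] q_used=1 → run F
t=16: queue=[E,B,H] q_used=0 → run E
t=17: queue=[B,H] q_used=0 → run B
t=18: queue=[H] q_used=0 → run H
t=19: queue=[H] q_used=1 → run H
t=20: queue=[H] q_used=0 → run H
t=21: queue=[H] q_used=1 → run H
t=22: queue=[H] q_used=0 → run H
t=23: queue=[H] q_used=1 → run H
t=24: (idle)
t=25: (idle)
t=26: (idle)
t=27: (idle)
t=28: (idle)

context switches = 10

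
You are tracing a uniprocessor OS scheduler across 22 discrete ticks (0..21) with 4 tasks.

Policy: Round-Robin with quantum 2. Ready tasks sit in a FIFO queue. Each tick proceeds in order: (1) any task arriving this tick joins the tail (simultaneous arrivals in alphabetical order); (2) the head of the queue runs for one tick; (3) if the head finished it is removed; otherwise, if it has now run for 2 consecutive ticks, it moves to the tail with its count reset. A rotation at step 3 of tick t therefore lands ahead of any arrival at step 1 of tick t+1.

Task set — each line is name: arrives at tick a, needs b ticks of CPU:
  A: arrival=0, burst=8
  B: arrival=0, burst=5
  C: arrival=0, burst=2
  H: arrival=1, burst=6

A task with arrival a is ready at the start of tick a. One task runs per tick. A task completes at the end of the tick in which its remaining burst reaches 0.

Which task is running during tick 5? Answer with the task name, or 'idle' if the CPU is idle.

running at tick 5 = C

t=0: queue=[A,B,C] q_used=0 → run A
t=1: queue=[A,B,C,H] q_used=1 → run A
t=2: queue=[B,C,H,A] q_used=0 → run B
t=3: queue=[B,C,H,A] q_used=1 → run B
t=4: queue=[C,H,A,B] q_used=0 → run C
t=5: queue=[C,H,A,B] q_used=1 → run C
t=6: queue=[H,A,B] q_used=0 → run H
t=7: queue=[H,A,B] q_used=1 → run H
t=8: queue=[A,B,H] q_used=0 → run A
t=9: queue=[A,B,H] q_used=1 → run A
t=10: queue=[B,H,A] q_used=0 → run B
t=11: queue=[B,H,A] q_used=1 → run B
t=12: queue=[H,A,B] q_used=0 → run H
t=13: queue=[H,A,B] q_used=1 → run H
t=14: queue=[A,B,H] q_used=0 → run A
t=15: queue=[A,B,H] q_used=1 → run A
t=16: queue=[B,H,A] q_used=0 → run B
t=17: queue=[H,A] q_used=0 → run H
t=18: queue=[H,A] q_used=1 → run H
t=19: queue=[A] q_used=0 → run A
t=20: queue=[A] q_used=1 → run A
t=21: (idle)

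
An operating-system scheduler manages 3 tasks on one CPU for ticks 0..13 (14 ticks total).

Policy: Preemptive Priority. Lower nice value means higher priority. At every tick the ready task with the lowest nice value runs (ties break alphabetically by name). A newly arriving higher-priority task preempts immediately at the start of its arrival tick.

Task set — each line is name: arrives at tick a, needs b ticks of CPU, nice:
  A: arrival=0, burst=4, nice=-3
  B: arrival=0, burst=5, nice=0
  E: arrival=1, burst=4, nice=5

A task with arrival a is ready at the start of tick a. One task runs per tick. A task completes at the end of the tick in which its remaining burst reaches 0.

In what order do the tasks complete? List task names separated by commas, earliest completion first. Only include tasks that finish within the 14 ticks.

completion order = A, B, E

t=0: ready={A,B} → run A
t=1: ready={A,B,E} → run A
t=2: ready={A,B,E} → run A
t=3: ready={A,B,E} → run A
t=4: ready={B,E} → run B
t=5: ready={B,E} → run B
t=6: ready={B,E} → run B
t=7: ready={B,E} → run B
t=8: ready={B,E} → run B
t=9: ready={E} → run E
t=10: ready={E} → run E
t=11: ready={E} → run E
t=12: ready={E} → run E
t=13: (idle)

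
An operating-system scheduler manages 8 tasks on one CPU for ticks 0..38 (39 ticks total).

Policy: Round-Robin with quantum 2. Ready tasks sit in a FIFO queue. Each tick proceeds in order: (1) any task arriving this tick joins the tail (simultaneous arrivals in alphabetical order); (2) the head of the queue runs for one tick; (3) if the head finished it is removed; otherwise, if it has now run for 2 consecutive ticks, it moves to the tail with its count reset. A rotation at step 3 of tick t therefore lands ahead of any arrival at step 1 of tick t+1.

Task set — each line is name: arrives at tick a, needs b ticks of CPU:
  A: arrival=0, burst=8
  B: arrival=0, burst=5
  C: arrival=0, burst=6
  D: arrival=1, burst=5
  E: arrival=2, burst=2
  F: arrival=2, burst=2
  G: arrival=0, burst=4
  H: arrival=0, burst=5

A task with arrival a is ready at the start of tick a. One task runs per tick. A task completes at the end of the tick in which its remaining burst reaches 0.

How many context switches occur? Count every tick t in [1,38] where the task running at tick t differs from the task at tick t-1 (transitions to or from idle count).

t=0: queue=[A,B,C,G,H] q_used=0 → run A
t=1: queue=[A,B,C,G,H,D] q_used=1 → run A
t=2: queue=[B,C,G,H,D,A,E,F] q_used=0 → run B
t=3: queue=[B,C,G,H,D,A,E,F] q_used=1 → run B
t=4: queue=[C,G,H,D,A,E,F,B] q_used=0 → run C
t=5: queue=[C,G,H,D,A,E,F,B] q_used=1 → run C
t=6: queue=[G,H,D,A,E,F,B,C] q_used=0 → run G
t=7: queue=[G,H,D,A,E,F,B,C] q_used=1 → run G
t=8: queue=[H,D,A,E,F,B,C,G] q_used=0 → run H
t=9: queue=[H,D,A,E,F,B,C,G] q_used=1 → run H
t=10: queue=[D,A,E,F,B,C,G,H] q_used=0 → run D
t=11: queue=[D,A,E,F,B,C,G,H] q_used=1 → run D
t=12: queue=[A,E,F,B,C,G,H,D] q_used=0 → run A
t=13: queue=[A,E,F,B,C,G,H,D] q_used=1 → run A
t=14: queue=[E,F,B,C,G,H,D,A] q_used=0 → run E
t=15: queue=[E,F,B,C,G,H,D,A] q_used=1 → run E
t=16: queue=[F,B,C,G,H,D,A] q_used=0 → run F
t=17: queue=[F,B,C,G,H,D,A] q_used=1 → run F
t=18: queue=[B,C,G,H,D,A] q_used=0 → run B
t=19: queue=[B,C,G,H,D,A] q_used=1 → run B
t=20: queue=[C,G,H,D,A,B] q_used=0 → run C
t=21: queue=[C,G,H,D,A,B] q_used=1 → run C
t=22: queue=[G,H,D,A,B,C] q_used=0 → run G
t=23: queue=[G,H,D,A,B,C] q_used=1 → run G
t=24: queue=[H,D,A,B,C] q_used=0 → run H
t=25: queue=[H,D,A,B,C] q_used=1 → run H
t=26: queue=[D,A,B,C,H] q_used=0 → run D
t=27: queue=[D,A,B,C,H] q_used=1 → run D
t=28: queue=[A,B,C,H,D] q_used=0 → run A
t=29: queue=[A,B,C,H,D] q_used=1 → run A
t=30: queue=[B,C,H,D,A] q_used=0 → run B
t=31: queue=[C,H,D,A] q_used=0 → run C
t=32: queue=[C,H,D,A] q_used=1 → run C
t=33: queue=[H,D,A] q_used=0 → run H
t=34: queue=[D,A] q_used=0 → run D
t=35: queue=[A] q_used=0 → run A
t=36: queue=[A] q_used=1 → run A
t=37: (idle)
t=38: (idle)

context switches = 20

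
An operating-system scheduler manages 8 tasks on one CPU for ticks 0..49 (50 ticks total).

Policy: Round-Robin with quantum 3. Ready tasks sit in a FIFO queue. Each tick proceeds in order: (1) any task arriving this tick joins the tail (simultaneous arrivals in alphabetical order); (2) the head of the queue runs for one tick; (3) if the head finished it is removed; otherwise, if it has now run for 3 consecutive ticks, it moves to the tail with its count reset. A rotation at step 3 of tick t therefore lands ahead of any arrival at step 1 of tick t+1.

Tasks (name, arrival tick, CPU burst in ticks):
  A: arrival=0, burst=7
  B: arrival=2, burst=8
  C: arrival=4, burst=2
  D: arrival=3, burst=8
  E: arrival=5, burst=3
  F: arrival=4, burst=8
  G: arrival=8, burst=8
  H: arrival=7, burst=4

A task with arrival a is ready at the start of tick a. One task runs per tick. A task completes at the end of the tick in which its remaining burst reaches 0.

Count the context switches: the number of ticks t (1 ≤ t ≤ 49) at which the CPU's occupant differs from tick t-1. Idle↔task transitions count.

t=0: queue=[A] q_used=0 → run A
t=1: queue=[A] q_used=1 → run A
t=2: queue=[A,B] q_used=2 → run A
t=3: queue=[B,A,D] q_used=0 → run B
t=4: queue=[B,A,D,C,F] q_used=1 → run B
t=5: queue=[B,A,D,C,F,E] q_used=2 → run B
t=6: queue=[A,D,C,F,E,B] q_used=0 → run A
t=7: queue=[A,D,C,F,E,B,H] q_used=1 → run A
t=8: queue=[A,D,C,F,E,B,H,G] q_used=2 → run A
t=9: queue=[D,C,F,E,B,H,G,A] q_used=0 → run D
t=10: queue=[D,C,F,E,B,H,G,A] q_used=1 → run D
t=11: queue=[D,C,F,E,B,H,G,A] q_used=2 → run D
t=12: queue=[C,F,E,B,H,G,A,D] q_used=0 → run C
t=13: queue=[C,F,E,B,H,G,A,D] q_used=1 → run C
t=14: queue=[F,E,B,H,G,A,D] q_used=0 → run F
t=15: queue=[F,E,B,H,G,A,D] q_used=1 → run F
t=16: queue=[F,E,B,H,G,A,D] q_used=2 → run F
t=17: queue=[E,B,H,G,A,D,F] q_used=0 → run E
t=18: queue=[E,B,H,G,A,D,F] q_used=1 → run E
t=19: queue=[E,B,H,G,A,D,F] q_used=2 → run E
t=20: queue=[B,H,G,A,D,F] q_used=0 → run B
t=21: queue=[B,H,G,A,D,F] q_used=1 → run B
t=22: queue=[B,H,G,A,D,F] q_used=2 → run B
t=23: queue=[H,G,A,D,F,B] q_used=0 → run H
t=24: queue=[H,G,A,D,F,B] q_used=1 → run H
t=25: queue=[H,G,A,D,F,B] q_used=2 → run H
t=26: queue=[G,A,D,F,B,H] q_used=0 → run G
t=27: queue=[G,A,D,F,B,H] q_used=1 → run G
t=28: queue=[G,A,D,F,B,H] q_used=2 → run G
t=29: queue=[A,D,F,B,H,G] q_used=0 → run A
t=30: queue=[D,F,B,H,G] q_used=0 → run D
t=31: queue=[D,F,B,H,G] q_used=1 → run D
t=32: queue=[D,F,B,H,G] q_used=2 → run D
t=33: queue=[F,B,H,G,D] q_used=0 → run F
t=34: queue=[F,B,H,G,D] q_used=1 → run F
t=35: queue=[F,B,H,G,D] q_used=2 → run F
t=36: queue=[B,H,G,D,F] q_used=0 → run B
t=37: queue=[B,H,G,D,F] q_used=1 → run B
t=38: queue=[H,G,D,F] q_used=0 → run H
t=39: queue=[G,D,F] q_used=0 → run G
t=40: queue=[G,D,F] q_used=1 → run G
t=41: queue=[G,D,F] q_used=2 → run G
t=42: queue=[D,F,G] q_used=0 → run D
t=43: queue=[D,F,G] q_used=1 → run D
t=44: queue=[F,G] q_used=0 → run F
t=45: queue=[F,G] q_used=1 → run F
t=46: queue=[G] q_used=0 → run G
t=47: queue=[G] q_used=1 → run G
t=48: (idle)
t=49: (idle)

context switches = 19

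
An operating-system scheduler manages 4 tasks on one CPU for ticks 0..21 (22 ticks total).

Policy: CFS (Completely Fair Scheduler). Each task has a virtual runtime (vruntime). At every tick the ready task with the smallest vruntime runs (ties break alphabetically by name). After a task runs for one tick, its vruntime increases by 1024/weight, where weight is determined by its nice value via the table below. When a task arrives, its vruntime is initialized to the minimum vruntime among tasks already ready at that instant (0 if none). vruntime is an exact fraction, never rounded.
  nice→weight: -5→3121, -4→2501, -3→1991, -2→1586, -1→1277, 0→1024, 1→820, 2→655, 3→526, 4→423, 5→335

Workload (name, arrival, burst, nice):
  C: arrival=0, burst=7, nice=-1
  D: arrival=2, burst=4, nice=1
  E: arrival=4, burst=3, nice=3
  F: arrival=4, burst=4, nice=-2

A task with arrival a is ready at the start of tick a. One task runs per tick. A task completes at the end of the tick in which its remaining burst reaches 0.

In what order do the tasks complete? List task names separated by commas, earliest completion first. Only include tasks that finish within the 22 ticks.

t=0: vr[C=0] → run C
t=1: vr[C=1024/1277] → run C
t=2: vr[C=2048/1277 D=2048/1277] → run C
t=3: vr[C=3072/1277 D=2048/1277] → run D
t=4: vr[C=3072/1277 D=746752/261785 E=3072/1277 F=3072/1277] → run C
t=5: vr[C=4096/1277 D=746752/261785 E=3072/1277 F=3072/1277] → run E
t=6: vr[C=4096/1277 D=746752/261785 E=1461760/335851 F=3072/1277] → run F
t=7: vr[C=4096/1277 D=746752/261785 E=1461760/335851 F=3089920/1012661] → run D
t=8: vr[C=4096/1277 D=1073664/261785 E=1461760/335851 F=3089920/1012661] → run F
t=9: vr[C=4096/1277 D=1073664/261785 E=1461760/335851 F=3743744/1012661] → run C
t=10: vr[C=5120/1277 D=1073664/261785 E=1461760/335851 F=3743744/1012661] → run F
t=11: vr[C=5120/1277 D=1073664/261785 E=1461760/335851 F=4397568/1012661] → run C
t=12: vr[C=6144/1277 D=1073664/261785 E=1461760/335851 F=4397568/1012661] → run D
t=13: vr[C=6144/1277 D=1400576/261785 E=1461760/335851 F=4397568/1012661] → run F
t=14: vr[C=6144/1277 D=1400576/261785 E=1461760/335851] → run E
t=15: vr[C=6144/1277 D=1400576/261785 E=2115584/335851] → run C
t=16: vr[D=1400576/261785 E=2115584/335851] → run D
t=17: vr[E=2115584/335851] → run E
t=18: (idle)
t=19: (idle)
t=20: (idle)
t=21: (idle)

completion order = F, C, D, E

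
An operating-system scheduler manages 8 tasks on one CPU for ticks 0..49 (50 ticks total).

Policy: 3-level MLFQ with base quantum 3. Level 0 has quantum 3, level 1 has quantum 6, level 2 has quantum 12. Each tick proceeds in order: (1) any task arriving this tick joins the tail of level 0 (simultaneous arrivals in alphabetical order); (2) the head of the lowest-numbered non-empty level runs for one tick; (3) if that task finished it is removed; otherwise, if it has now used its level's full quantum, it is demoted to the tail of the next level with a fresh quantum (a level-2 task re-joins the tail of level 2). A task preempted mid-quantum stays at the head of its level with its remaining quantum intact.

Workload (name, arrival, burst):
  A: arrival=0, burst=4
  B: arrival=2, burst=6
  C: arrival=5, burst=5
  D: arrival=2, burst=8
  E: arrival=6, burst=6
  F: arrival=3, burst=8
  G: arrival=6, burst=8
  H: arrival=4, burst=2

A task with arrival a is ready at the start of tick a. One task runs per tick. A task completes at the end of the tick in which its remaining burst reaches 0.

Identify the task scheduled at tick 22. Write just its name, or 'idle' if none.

t=0: L0/L1/L2 = A/-/- → run A
t=1: L0/L1/L2 = A/-/- → run A
t=2: L0/L1/L2 = ABD/-/- → run A
t=3: L0/L1/L2 = BDF/A/- → run B
t=4: L0/L1/L2 = BDFH/A/- → run B
t=5: L0/L1/L2 = BDFHC/A/- → run B
t=6: L0/L1/L2 = DFHCEG/AB/- → run D
t=7: L0/L1/L2 = DFHCEG/AB/- → run D
t=8: L0/L1/L2 = DFHCEG/AB/- → run D
t=9: L0/L1/L2 = FHCEG/ABD/- → run F
t=10: L0/L1/L2 = FHCEG/ABD/- → run F
t=11: L0/L1/L2 = FHCEG/ABD/- → run F
t=12: L0/L1/L2 = HCEG/ABDF/- → run H
t=13: L0/L1/L2 = HCEG/ABDF/- → run H
t=14: L0/L1/L2 = CEG/ABDF/- → run C
t=15: L0/L1/L2 = CEG/ABDF/- → run C
t=16: L0/L1/L2 = CEG/ABDF/- → run C
t=17: L0/L1/L2 = EG/ABDFC/- → run E
t=18: L0/L1/L2 = EG/ABDFC/- → run E
t=19: L0/L1/L2 = EG/ABDFC/- → run E
t=20: L0/L1/L2 = G/ABDFCE/- → run G
t=21: L0/L1/L2 = G/ABDFCE/- → run G
t=22: L0/L1/L2 = G/ABDFCE/- → run G
t=23: L0/L1/L2 = -/ABDFCEG/- → run A
t=24: L0/L1/L2 = -/BDFCEG/- → run B
t=25: L0/L1/L2 = -/BDFCEG/- → run B
t=26: L0/L1/L2 = -/BDFCEG/- → run B
t=27: L0/L1/L2 = -/DFCEG/- → run D
t=28: L0/L1/L2 = -/DFCEG/- → run D
t=29: L0/L1/L2 = -/DFCEG/- → run D
t=30: L0/L1/L2 = -/DFCEG/- → run D
t=31: L0/L1/L2 = -/DFCEG/- → run D
t=32: L0/L1/L2 = -/FCEG/- → run F
t=33: L0/L1/L2 = -/FCEG/- → run F
t=34: L0/L1/L2 = -/FCEG/- → run F
t=35: L0/L1/L2 = -/FCEG/- → run F
t=36: L0/L1/L2 = -/FCEG/- → run F
t=37: L0/L1/L2 = -/CEG/- → run C
t=38: L0/L1/L2 = -/CEG/- → run C
t=39: L0/L1/L2 = -/EG/- → run E
t=40: L0/L1/L2 = -/EG/- → run E
t=41: L0/L1/L2 = -/EG/- → run E
t=42: L0/L1/L2 = -/G/- → run G
t=43: L0/L1/L2 = -/G/- → run G
t=44: L0/L1/L2 = -/G/- → run G
t=45: L0/L1/L2 = -/G/- → run G
t=46: L0/L1/L2 = -/G/- → run G
t=47: (idle)
t=48: (idle)
t=49: (idle)

running at tick 22 = G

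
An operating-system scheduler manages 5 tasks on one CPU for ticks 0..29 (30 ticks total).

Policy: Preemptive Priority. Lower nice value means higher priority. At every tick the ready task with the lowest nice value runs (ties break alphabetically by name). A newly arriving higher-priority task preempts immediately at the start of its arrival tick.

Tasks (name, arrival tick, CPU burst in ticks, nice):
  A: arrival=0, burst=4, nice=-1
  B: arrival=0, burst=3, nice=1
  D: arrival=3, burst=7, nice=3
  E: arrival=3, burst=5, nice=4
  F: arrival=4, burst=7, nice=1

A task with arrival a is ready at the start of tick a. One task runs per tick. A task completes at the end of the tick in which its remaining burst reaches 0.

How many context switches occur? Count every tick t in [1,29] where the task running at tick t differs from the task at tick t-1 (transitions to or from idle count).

context switches = 5

t=0: ready={A,B} → run A
t=1: ready={A,B} → run A
t=2: ready={A,B} → run A
t=3: ready={A,B,D,E} → run A
t=4: ready={B,D,E,F} → run B
t=5: ready={B,D,E,F} → run B
t=6: ready={B,D,E,F} → run B
t=7: ready={D,E,F} → run F
t=8: ready={D,E,F} → run F
t=9: ready={D,E,F} → run F
t=10: ready={D,E,F} → run F
t=11: ready={D,E,F} → run F
t=12: ready={D,E,F} → run F
t=13: ready={D,E,F} → run F
t=14: ready={D,E} → run D
t=15: ready={D,E} → run D
t=16: ready={D,E} → run D
t=17: ready={D,E} → run D
t=18: ready={D,E} → run D
t=19: ready={D,E} → run D
t=20: ready={D,E} → run D
t=21: ready={E} → run E
t=22: ready={E} → run E
t=23: ready={E} → run E
t=24: ready={E} → run E
t=25: ready={E} → run E
t=26: (idle)
t=27: (idle)
t=28: (idle)
t=29: (idle)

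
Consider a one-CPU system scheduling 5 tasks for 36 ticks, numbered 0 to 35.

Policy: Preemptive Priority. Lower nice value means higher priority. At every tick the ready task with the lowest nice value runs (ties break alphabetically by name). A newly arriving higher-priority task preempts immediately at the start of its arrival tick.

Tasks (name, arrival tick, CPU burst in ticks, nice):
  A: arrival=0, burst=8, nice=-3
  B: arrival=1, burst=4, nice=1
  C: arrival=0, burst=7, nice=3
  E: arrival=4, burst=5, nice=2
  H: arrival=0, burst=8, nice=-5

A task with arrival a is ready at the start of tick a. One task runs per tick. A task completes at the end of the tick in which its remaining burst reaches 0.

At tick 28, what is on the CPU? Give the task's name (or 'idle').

running at tick 28 = C

t=0: ready={A,C,H} → run H
t=1: ready={A,B,C,H} → run H
t=2: ready={A,B,C,H} → run H
t=3: ready={A,B,C,H} → run H
t=4: ready={A,B,C,E,H} → run H
t=5: ready={A,B,C,E,H} → run H
t=6: ready={A,B,C,E,H} → run H
t=7: ready={A,B,C,E,H} → run H
t=8: ready={A,B,C,E} → run A
t=9: ready={A,B,C,E} → run A
t=10: ready={A,B,C,E} → run A
t=11: ready={A,B,C,E} → run A
t=12: ready={A,B,C,E} → run A
t=13: ready={A,B,C,E} → run A
t=14: ready={A,B,C,E} → run A
t=15: ready={A,B,C,E} → run A
t=16: ready={B,C,E} → run B
t=17: ready={B,C,E} → run B
t=18: ready={B,C,E} → run B
t=19: ready={B,C,E} → run B
t=20: ready={C,E} → run E
t=21: ready={C,E} → run E
t=22: ready={C,E} → run E
t=23: ready={C,E} → run E
t=24: ready={C,E} → run E
t=25: ready={C} → run C
t=26: ready={C} → run C
t=27: ready={C} → run C
t=28: ready={C} → run C
t=29: ready={C} → run C
t=30: ready={C} → run C
t=31: ready={C} → run C
t=32: (idle)
t=33: (idle)
t=34: (idle)
t=35: (idle)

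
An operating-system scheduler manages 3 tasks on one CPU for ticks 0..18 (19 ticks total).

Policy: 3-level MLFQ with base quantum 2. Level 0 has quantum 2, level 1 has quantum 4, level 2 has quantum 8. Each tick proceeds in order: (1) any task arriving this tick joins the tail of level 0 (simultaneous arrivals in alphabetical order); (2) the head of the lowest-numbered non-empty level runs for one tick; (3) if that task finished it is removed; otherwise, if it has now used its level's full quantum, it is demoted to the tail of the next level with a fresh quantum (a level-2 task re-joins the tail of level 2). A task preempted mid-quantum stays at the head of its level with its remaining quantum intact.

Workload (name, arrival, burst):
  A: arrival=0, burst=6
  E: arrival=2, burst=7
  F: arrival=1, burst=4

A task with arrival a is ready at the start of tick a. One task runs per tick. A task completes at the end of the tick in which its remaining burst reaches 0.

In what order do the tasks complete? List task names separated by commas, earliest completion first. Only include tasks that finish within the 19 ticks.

t=0: L0/L1/L2 = A/-/- → run A
t=1: L0/L1/L2 = AF/-/- → run A
t=2: L0/L1/L2 = FE/A/- → run F
t=3: L0/L1/L2 = FE/A/- → run F
t=4: L0/L1/L2 = E/AF/- → run E
t=5: L0/L1/L2 = E/AF/- → run E
t=6: L0/L1/L2 = -/AFE/- → run A
t=7: L0/L1/L2 = -/AFE/- → run A
t=8: L0/L1/L2 = -/AFE/- → run A
t=9: L0/L1/L2 = -/AFE/- → run A
t=10: L0/L1/L2 = -/FE/- → run F
t=11: L0/L1/L2 = -/FE/- → run F
t=12: L0/L1/L2 = -/E/- → run E
t=13: L0/L1/L2 = -/E/- → run E
t=14: L0/L1/L2 = -/E/- → run E
t=15: L0/L1/L2 = -/E/- → run E
t=16: L0/L1/L2 = -/-/E → run E
t=17: (idle)
t=18: (idle)

completion order = A, F, E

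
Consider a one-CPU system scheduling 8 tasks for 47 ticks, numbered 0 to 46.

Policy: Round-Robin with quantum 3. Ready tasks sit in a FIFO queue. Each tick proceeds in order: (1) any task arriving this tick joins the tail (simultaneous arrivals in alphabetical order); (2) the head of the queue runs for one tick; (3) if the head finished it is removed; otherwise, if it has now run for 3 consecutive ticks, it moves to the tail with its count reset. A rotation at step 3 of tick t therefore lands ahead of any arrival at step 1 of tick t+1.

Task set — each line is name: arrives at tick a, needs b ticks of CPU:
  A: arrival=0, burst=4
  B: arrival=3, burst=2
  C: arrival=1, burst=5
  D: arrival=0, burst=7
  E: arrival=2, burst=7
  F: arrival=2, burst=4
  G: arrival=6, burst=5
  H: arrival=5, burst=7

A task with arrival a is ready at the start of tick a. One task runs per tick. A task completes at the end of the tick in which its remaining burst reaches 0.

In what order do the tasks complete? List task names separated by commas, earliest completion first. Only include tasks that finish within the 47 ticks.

t=0: queue=[A,D] q_used=0 → run A
t=1: queue=[A,D,C] q_used=1 → run A
t=2: queue=[A,D,C,E,F] q_used=2 → run A
t=3: queue=[D,C,E,F,A,B] q_used=0 → run D
t=4: queue=[D,C,E,F,A,B] q_used=1 → run D
t=5: queue=[D,C,E,F,A,B,H] q_used=2 → run D
t=6: queue=[C,E,F,A,B,H,D,G] q_used=0 → run C
t=7: queue=[C,E,F,A,B,H,D,G] q_used=1 → run C
t=8: queue=[C,E,F,A,B,H,D,G] q_used=2 → run C
t=9: queue=[E,F,A,B,H,D,G,C] q_used=0 → run E
t=10: queue=[E,F,A,B,H,D,G,C] q_used=1 → run E
t=11: queue=[E,F,A,B,H,D,G,C] q_used=2 → run E
t=12: queue=[F,A,B,H,D,G,C,E] q_used=0 → run F
t=13: queue=[F,A,B,H,D,G,C,E] q_used=1 → run F
t=14: queue=[F,A,B,H,D,G,C,E] q_used=2 → run F
t=15: queue=[A,B,H,D,G,C,E,F] q_used=0 → run A
t=16: queue=[B,H,D,G,C,E,F] q_used=0 → run B
t=17: queue=[B,H,D,G,C,E,F] q_used=1 → run B
t=18: queue=[H,D,G,C,E,F] q_used=0 → run H
t=19: queue=[H,D,G,C,E,F] q_used=1 → run H
t=20: queue=[H,D,G,C,E,F] q_used=2 → run H
t=21: queue=[D,G,C,E,F,H] q_used=0 → run D
t=22: queue=[D,G,C,E,F,H] q_used=1 → run D
t=23: queue=[D,G,C,E,F,H] q_used=2 → run D
t=24: queue=[G,C,E,F,H,D] q_used=0 → run G
t=25: queue=[G,C,E,F,H,D] q_used=1 → run G
t=26: queue=[G,C,E,F,H,D] q_used=2 → run G
t=27: queue=[C,E,F,H,D,G] q_used=0 → run C
t=28: queue=[C,E,F,H,D,G] q_used=1 → run C
t=29: queue=[E,F,H,D,G] q_used=0 → run E
t=30: queue=[E,F,H,D,G] q_used=1 → run E
t=31: queue=[E,F,H,D,G] q_used=2 → run E
t=32: queue=[F,H,D,G,E] q_used=0 → run F
t=33: queue=[H,D,G,E] q_used=0 → run H
t=34: queue=[H,D,G,E] q_used=1 → run H
t=35: queue=[H,D,G,E] q_used=2 → run H
t=36: queue=[D,G,E,H] q_used=0 → run D
t=37: queue=[G,E,H] q_used=0 → run G
t=38: queue=[G,E,H] q_used=1 → run G
t=39: queue=[E,H] q_used=0 → run E
t=40: queue=[H] q_used=0 → run H
t=41: (idle)
t=42: (idle)
t=43: (idle)
t=44: (idle)
t=45: (idle)
t=46: (idle)

completion order = A, B, C, F, D, G, E, H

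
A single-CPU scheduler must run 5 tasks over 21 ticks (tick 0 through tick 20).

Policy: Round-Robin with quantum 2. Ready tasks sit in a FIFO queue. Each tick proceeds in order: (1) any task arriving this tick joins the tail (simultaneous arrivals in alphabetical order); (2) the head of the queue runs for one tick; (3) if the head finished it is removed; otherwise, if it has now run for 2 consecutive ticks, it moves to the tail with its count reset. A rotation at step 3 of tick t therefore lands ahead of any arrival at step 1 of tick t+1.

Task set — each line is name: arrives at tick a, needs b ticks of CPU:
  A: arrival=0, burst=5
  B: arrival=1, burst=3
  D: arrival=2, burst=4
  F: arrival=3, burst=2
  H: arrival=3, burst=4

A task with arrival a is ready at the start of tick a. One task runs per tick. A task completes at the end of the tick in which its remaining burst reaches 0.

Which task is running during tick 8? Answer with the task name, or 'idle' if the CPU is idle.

t=0: queue=[A] q_used=0 → run A
t=1: queue=[A,B] q_used=1 → run A
t=2: queue=[B,A,D] q_used=0 → run B
t=3: queue=[B,A,D,F,H] q_used=1 → run B
t=4: queue=[A,D,F,H,B] q_used=0 → run A
t=5: queue=[A,D,F,H,B] q_used=1 → run A
t=6: queue=[D,F,H,B,A] q_used=0 → run D
t=7: queue=[D,F,H,B,A] q_used=1 → run D
t=8: queue=[F,H,B,A,D] q_used=0 → run F
t=9: queue=[F,H,B,A,D] q_used=1 → run F
t=10: queue=[H,B,A,D] q_used=0 → run H
t=11: queue=[H,B,A,D] q_used=1 → run H
t=12: queue=[B,A,D,H] q_used=0 → run B
t=13: queue=[A,D,H] q_used=0 → run A
t=14: queue=[D,H] q_used=0 → run D
t=15: queue=[D,H] q_used=1 → run D
t=16: queue=[H] q_used=0 → run H
t=17: queue=[H] q_used=1 → run H
t=18: (idle)
t=19: (idle)
t=20: (idle)

running at tick 8 = F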